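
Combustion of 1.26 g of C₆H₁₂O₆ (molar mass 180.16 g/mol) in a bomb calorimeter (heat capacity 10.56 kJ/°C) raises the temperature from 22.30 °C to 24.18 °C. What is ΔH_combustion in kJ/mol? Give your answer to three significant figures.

ΔH = -2840 kJ/mol

ΔT = 24.18 − 22.30 = 1.88 °C
q_cal = C_cal × ΔT = 10.56 × 1.88 = 19.8528 kJ
n = 1.26 / 180.16 = 0.006994 mol
q_rxn = −q_cal = -19.8528 kJ
ΔH = -19.8528 / 0.006994 = -2839 kJ/mol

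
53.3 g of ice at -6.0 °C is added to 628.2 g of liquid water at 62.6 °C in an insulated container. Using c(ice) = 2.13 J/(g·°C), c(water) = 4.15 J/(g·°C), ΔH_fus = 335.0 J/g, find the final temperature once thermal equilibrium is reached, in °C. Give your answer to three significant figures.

T_f = 51.1 °C

Heat to bring ice to 0 °C and melt it: q₁ = 53.3×2.13×6.0 + 53.3×335.0 = 18537 J
Heat the water can supply cooling to 0 °C: 628.2×4.15×62.6 = 163200 J > q₁, so all ice melts.
Energy balance: 628.2×4.15×(62.6 − T) = 18537 + 53.3×4.15×(T − 0)
2607.03(62.6 − T) = 18537 + 221.195 T
163200 − 18537 = 2828.225 T
T = 144663 / 2828.225 = 51.1497 °C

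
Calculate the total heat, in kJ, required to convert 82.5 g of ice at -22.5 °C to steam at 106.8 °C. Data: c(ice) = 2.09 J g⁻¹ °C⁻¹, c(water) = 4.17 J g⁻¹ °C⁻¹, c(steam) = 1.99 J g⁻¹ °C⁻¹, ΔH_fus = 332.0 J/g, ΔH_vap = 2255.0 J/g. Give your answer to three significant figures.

q1 (heat ice -22.5→0.0 °C): 82.5 × 2.09 × 22.5 = 3880 J
q2 (melt at 0 °C): 82.5 × 332.0 = 27390 J
q3 (heat water 0.0→100.0 °C): 82.5 × 4.17 × 100.0 = 34403 J
q4 (vaporize at 100 °C): 82.5 × 2255.0 = 186038 J
q5 (heat steam 100.0→106.8 °C): 82.5 × 1.99 × 6.8 = 1116 J
Total: 3880 + 27390 + 34403 + 186038 + 1116 = 252827 J = 253 kJ

q = 253 kJ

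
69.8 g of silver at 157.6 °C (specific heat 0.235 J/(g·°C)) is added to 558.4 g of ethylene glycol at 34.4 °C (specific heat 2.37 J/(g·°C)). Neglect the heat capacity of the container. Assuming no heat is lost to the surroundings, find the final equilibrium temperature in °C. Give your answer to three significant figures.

T_f = 35.9 °C

Heat lost by silver = heat gained by ethylene glycol.
(69.8)(0.235)(157.6 − T) = (558.4)(2.37)(T − 34.4)
16.403 (157.6 − T) = 1323.408 (T − 34.4)
2585.1 − 16.403 T = 1323.408 T − 45525
48110.1 = 1339.811 T
T = 35.91 °C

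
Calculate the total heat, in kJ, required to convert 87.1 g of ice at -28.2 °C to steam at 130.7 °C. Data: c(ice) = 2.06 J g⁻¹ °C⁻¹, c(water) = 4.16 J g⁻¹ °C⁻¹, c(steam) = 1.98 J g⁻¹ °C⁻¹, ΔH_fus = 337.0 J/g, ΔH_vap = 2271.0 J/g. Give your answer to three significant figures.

q1 (heat ice -28.2→0.0 °C): 87.1 × 2.06 × 28.2 = 5060 J
q2 (melt at 0 °C): 87.1 × 337.0 = 29353 J
q3 (heat water 0.0→100.0 °C): 87.1 × 4.16 × 100.0 = 36234 J
q4 (vaporize at 100 °C): 87.1 × 2271.0 = 197804 J
q5 (heat steam 100.0→130.7 °C): 87.1 × 1.98 × 30.7 = 5294 J
Total: 5060 + 29353 + 36234 + 197804 + 5294 = 273745 J = 274 kJ

q = 274 kJ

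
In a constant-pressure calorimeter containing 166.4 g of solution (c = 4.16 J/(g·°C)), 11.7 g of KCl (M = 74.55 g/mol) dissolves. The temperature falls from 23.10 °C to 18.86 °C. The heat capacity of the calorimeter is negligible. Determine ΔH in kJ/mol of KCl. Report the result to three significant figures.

|ΔT| = |18.86 − 23.10| = 4.24 °C
|q_surr| = (166.4 × 4.16) × 4.24 = 692.224 × 4.24 = 2935 J
n(KCl) = 11.7 / 74.55 = 0.1569 mol
Temperature fell, so q_rxn = +|q_surr| = 2.935 kJ
ΔH = q_rxn / n = 18.71 kJ/mol

ΔH = 18.7 kJ/mol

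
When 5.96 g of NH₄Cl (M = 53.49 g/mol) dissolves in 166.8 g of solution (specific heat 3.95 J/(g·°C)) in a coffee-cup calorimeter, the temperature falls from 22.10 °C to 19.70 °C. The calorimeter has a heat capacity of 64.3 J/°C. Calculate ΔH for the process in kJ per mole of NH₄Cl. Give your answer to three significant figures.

|ΔT| = |19.70 − 22.10| = 2.40 °C
|q_surr| = (166.8 × 3.95 + 64.3) × 2.40 = 723.16 × 2.40 = 1736 J
n(NH₄Cl) = 5.96 / 53.49 = 0.1114 mol
Temperature fell, so q_rxn = +|q_surr| = 1.736 kJ
ΔH = q_rxn / n = 15.58 kJ/mol

ΔH = 15.6 kJ/mol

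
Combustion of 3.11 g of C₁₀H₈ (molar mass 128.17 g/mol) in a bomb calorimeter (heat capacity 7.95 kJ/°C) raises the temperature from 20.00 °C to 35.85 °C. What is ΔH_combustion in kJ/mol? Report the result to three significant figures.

ΔT = 35.85 − 20.00 = 15.85 °C
q_cal = C_cal × ΔT = 7.95 × 15.85 = 126.0075 kJ
n = 3.11 / 128.17 = 0.02426 mol
q_rxn = −q_cal = -126.0075 kJ
ΔH = -126.0075 / 0.02426 = -5194 kJ/mol

ΔH = -5190 kJ/mol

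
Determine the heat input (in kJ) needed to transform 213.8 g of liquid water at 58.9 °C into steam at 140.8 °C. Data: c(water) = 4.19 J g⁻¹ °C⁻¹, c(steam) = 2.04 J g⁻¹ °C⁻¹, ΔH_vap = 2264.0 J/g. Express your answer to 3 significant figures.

q = 539 kJ

q1 (heat water 58.9→100.0 °C): 213.8 × 4.19 × 41.1 = 36818 J
q2 (vaporize at 100 °C): 213.8 × 2264.0 = 484043 J
q3 (heat steam 100.0→140.8 °C): 213.8 × 2.04 × 40.8 = 17795 J
Total: 36818 + 484043 + 17795 = 538656 J = 539 kJ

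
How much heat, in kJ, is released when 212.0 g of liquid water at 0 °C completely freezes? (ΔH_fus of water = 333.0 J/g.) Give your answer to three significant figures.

q = 70.6 kJ

q = m × ΔH_fus = 212.0 × 333.0 = 70600 J = 70.6 kJ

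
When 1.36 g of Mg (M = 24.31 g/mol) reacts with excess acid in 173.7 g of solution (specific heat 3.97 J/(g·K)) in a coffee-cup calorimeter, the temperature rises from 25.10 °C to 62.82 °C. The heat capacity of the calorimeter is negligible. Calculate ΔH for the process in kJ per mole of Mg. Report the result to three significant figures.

|ΔT| = |62.82 − 25.10| = 37.72 °C
|q_surr| = (173.7 × 3.97) × 37.72 = 689.589 × 37.72 = 26010 J
n(Mg) = 1.36 / 24.31 = 0.05594 mol
Temperature rose, so q_rxn = −|q_surr| = -26.01 kJ
ΔH = q_rxn / n = -465.0 kJ/mol

ΔH = -465 kJ/mol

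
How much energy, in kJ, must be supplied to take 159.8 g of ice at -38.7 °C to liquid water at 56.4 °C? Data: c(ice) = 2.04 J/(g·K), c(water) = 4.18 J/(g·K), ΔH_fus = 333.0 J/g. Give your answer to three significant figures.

q1 (heat ice -38.7→0.0 °C): 159.8 × 2.04 × 38.7 = 12616 J
q2 (melt at 0 °C): 159.8 × 333.0 = 53213 J
q3 (heat water 0.0→56.4 °C): 159.8 × 4.18 × 56.4 = 37673 J
Total: 12616 + 53213 + 37673 = 103502 J = 104 kJ

q = 104 kJ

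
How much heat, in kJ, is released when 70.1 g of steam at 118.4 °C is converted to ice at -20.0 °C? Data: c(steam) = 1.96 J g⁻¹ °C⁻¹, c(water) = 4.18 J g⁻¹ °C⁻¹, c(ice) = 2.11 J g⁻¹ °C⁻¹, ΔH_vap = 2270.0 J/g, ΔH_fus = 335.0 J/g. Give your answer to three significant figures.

q = 217 kJ

q1 (cool steam 118.4→100 °C): 70.1 × 1.96 × 18.4 = 2528 J
q2 (condense at 100 °C): 70.1 × 2270.0 = 159127 J
q3 (cool water 100→0 °C): 70.1 × 4.18 × 100.0 = 29302 J
q4 (freeze at 0 °C): 70.1 × 335.0 = 23484 J
q5 (cool ice 0→-20.0 °C): 70.1 × 2.11 × 20.0 = 2958 J
Total: 2528 + 159127 + 29302 + 23484 + 2958 = 217399 J = 217 kJ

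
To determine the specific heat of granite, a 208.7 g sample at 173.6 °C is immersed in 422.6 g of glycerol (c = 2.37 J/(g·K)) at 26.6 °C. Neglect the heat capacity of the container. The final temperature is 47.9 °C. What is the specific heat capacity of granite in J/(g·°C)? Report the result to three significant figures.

c = 0.813 J/(g·°C)

q_gained = (422.6 × 2.37) × (47.9 − 26.6) = 21330 J
q_lost = 208.7 × c × (173.6 − 47.9) = 26233.59 c
Set equal: c = 21330 / 26233.59 = 0.813 J/(g·°C)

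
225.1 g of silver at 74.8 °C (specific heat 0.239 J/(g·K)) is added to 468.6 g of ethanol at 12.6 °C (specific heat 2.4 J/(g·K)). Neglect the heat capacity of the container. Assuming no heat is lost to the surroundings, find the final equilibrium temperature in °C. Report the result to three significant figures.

Heat lost by silver = heat gained by ethanol.
(225.1)(0.239)(74.8 − T) = (468.6)(2.4)(T − 12.6)
53.7989 (74.8 − T) = 1124.64 (T − 12.6)
4024.2 − 53.7989 T = 1124.64 T − 14170
18194.2 = 1178.4389 T
T = 15.44 °C

T_f = 15.4 °C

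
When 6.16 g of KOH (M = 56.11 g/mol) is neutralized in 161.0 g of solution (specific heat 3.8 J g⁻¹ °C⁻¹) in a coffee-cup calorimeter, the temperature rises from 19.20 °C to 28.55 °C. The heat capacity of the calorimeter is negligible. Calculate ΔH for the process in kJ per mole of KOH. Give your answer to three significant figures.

|ΔT| = |28.55 − 19.20| = 9.35 °C
|q_surr| = (161.0 × 3.8) × 9.35 = 611.8 × 9.35 = 5720 J
n(KOH) = 6.16 / 56.11 = 0.1098 mol
Temperature rose, so q_rxn = −|q_surr| = -5.720 kJ
ΔH = q_rxn / n = -52.09 kJ/mol

ΔH = -52.1 kJ/mol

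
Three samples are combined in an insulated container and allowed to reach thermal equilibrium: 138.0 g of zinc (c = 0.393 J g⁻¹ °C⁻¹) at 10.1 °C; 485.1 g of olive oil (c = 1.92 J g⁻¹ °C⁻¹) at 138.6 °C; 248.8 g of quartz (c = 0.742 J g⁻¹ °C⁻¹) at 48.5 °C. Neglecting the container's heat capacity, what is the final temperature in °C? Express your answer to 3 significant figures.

Σ mᵢcᵢ(T − Tᵢ) = 0  ⇒  T = Σ mᵢcᵢTᵢ / Σ mᵢcᵢ
Σ mᵢcᵢ = 138.0×0.393 + 485.1×1.92 + 248.8×0.742 = 1170.2356
Σ mᵢcᵢTᵢ = 54.234×10.1 + 931.392×138.6 + 184.6096×48.5 = 138590
T = 138590 / 1170.2356 = 118.4 °C

T_f = 118 °C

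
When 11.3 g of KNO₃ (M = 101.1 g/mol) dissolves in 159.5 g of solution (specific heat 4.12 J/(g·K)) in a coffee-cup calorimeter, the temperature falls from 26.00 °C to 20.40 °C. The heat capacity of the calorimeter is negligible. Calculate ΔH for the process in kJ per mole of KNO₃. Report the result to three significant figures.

|ΔT| = |20.40 − 26.00| = 5.60 °C
|q_surr| = (159.5 × 4.12) × 5.60 = 657.14 × 5.60 = 3680 J
n(KNO₃) = 11.3 / 101.1 = 0.1118 mol
Temperature fell, so q_rxn = +|q_surr| = 3.680 kJ
ΔH = q_rxn / n = 32.92 kJ/mol

ΔH = 32.9 kJ/mol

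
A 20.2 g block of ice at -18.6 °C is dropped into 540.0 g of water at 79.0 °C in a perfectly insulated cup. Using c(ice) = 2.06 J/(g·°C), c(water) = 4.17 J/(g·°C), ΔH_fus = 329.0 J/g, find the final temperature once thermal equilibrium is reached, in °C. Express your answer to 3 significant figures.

T_f = 73.0 °C

Heat to bring ice to 0 °C and melt it: q₁ = 20.2×2.06×18.6 + 20.2×329.0 = 7419.8 J
Heat the water can supply cooling to 0 °C: 540.0×4.17×79.0 = 177892 J > q₁, so all ice melts.
Energy balance: 540.0×4.17×(79.0 − T) = 7419.8 + 20.2×4.17×(T − 0)
2251.8(79.0 − T) = 7419.8 + 84.234 T
177892 − 7419.8 = 2336.034 T
T = 170472.2 / 2336.034 = 72.98 °C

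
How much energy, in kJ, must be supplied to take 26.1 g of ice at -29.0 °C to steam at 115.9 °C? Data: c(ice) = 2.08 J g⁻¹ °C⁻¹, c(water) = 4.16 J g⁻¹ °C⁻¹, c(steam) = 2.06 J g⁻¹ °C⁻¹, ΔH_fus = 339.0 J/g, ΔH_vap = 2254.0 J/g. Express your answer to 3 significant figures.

q = 81.0 kJ

q1 (heat ice -29.0→0.0 °C): 26.1 × 2.08 × 29.0 = 1574 J
q2 (melt at 0 °C): 26.1 × 339.0 = 8848 J
q3 (heat water 0.0→100.0 °C): 26.1 × 4.16 × 100.0 = 10858 J
q4 (vaporize at 100 °C): 26.1 × 2254.0 = 58829 J
q5 (heat steam 100.0→115.9 °C): 26.1 × 2.06 × 15.9 = 855 J
Total: 1574 + 8848 + 10858 + 58829 + 855 = 80964 J = 81.0 kJ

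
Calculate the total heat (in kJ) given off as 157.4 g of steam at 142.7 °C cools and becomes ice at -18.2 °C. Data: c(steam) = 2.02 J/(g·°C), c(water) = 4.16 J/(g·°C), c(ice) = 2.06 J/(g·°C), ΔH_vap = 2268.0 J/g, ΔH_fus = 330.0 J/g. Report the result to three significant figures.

q = 494 kJ

q1 (cool steam 142.7→100 °C): 157.4 × 2.02 × 42.7 = 13576 J
q2 (condense at 100 °C): 157.4 × 2268.0 = 356983 J
q3 (cool water 100→0 °C): 157.4 × 4.16 × 100.0 = 65478 J
q4 (freeze at 0 °C): 157.4 × 330.0 = 51942 J
q5 (cool ice 0→-18.2 °C): 157.4 × 2.06 × 18.2 = 5901 J
Total: 13576 + 356983 + 65478 + 51942 + 5901 = 493880 J = 494 kJ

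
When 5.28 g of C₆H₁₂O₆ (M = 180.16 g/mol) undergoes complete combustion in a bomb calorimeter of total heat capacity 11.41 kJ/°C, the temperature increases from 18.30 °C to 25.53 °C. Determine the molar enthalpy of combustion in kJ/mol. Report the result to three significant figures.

ΔT = 25.53 − 18.30 = 7.23 °C
q_cal = C_cal × ΔT = 11.41 × 7.23 = 82.4943 kJ
n = 5.28 / 180.16 = 0.02931 mol
q_rxn = −q_cal = -82.4943 kJ
ΔH = -82.4943 / 0.02931 = -2814.5 kJ/mol

ΔH = -2810 kJ/mol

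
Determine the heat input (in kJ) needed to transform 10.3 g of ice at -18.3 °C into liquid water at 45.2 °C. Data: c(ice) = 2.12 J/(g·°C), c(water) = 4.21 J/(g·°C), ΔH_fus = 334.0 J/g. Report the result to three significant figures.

q1 (heat ice -18.3→0.0 °C): 10.3 × 2.12 × 18.3 = 400 J
q2 (melt at 0 °C): 10.3 × 334.0 = 3440 J
q3 (heat water 0.0→45.2 °C): 10.3 × 4.21 × 45.2 = 1960 J
Total: 400 + 3440 + 1960 = 5800 J = 5.80 kJ

q = 5.80 kJ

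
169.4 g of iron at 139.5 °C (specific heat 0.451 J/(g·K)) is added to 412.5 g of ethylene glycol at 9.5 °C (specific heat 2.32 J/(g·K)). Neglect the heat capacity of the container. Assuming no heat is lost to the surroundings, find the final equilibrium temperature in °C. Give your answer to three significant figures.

Heat lost by iron = heat gained by ethylene glycol.
(169.4)(0.451)(139.5 − T) = (412.5)(2.32)(T − 9.5)
76.3994 (139.5 − T) = 957 (T − 9.5)
10658 − 76.3994 T = 957 T − 9091.5
19749.5 = 1033.3994 T
T = 19.11 °C

T_f = 19.1 °C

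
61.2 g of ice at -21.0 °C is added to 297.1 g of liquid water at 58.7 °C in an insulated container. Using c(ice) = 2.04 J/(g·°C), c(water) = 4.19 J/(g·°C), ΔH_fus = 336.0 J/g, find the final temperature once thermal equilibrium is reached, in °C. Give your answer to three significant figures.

T_f = 33.2 °C

Heat to bring ice to 0 °C and melt it: q₁ = 61.2×2.04×21.0 + 61.2×336.0 = 23185 J
Heat the water can supply cooling to 0 °C: 297.1×4.19×58.7 = 73072.6 J > q₁, so all ice melts.
Energy balance: 297.1×4.19×(58.7 − T) = 23185 + 61.2×4.19×(T − 0)
1244.849(58.7 − T) = 23185 + 256.428 T
73072.6 − 23185 = 1501.277 T
T = 49887.6 / 1501.277 = 33.23 °C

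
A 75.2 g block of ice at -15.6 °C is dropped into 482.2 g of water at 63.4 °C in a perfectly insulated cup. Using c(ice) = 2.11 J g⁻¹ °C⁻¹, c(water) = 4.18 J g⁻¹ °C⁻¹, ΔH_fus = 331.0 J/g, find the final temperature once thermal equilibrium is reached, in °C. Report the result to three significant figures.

Heat to bring ice to 0 °C and melt it: q₁ = 75.2×2.11×15.6 + 75.2×331.0 = 27366 J
Heat the water can supply cooling to 0 °C: 482.2×4.18×63.4 = 127789 J > q₁, so all ice melts.
Energy balance: 482.2×4.18×(63.4 − T) = 27366 + 75.2×4.18×(T − 0)
2015.596(63.4 − T) = 27366 + 314.336 T
127789 − 27366 = 2329.932 T
T = 100423 / 2329.932 = 43.10 °C

T_f = 43.1 °C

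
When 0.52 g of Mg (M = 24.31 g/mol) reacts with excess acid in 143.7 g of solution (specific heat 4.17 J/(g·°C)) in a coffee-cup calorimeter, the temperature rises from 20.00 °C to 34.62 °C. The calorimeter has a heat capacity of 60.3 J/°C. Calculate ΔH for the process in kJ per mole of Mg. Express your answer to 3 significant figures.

|ΔT| = |34.62 − 20.00| = 14.62 °C
|q_surr| = (143.7 × 4.17 + 60.3) × 14.62 = 659.529 × 14.62 = 9642 J
n(Mg) = 0.52 / 24.31 = 0.02139 mol
Temperature rose, so q_rxn = −|q_surr| = -9.642 kJ
ΔH = q_rxn / n = -450.8 kJ/mol

ΔH = -451 kJ/mol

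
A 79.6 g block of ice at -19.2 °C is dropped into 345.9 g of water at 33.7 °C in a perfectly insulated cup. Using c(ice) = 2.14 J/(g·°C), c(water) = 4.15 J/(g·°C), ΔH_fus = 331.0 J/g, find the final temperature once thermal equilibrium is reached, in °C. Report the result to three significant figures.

Heat to bring ice to 0 °C and melt it: q₁ = 79.6×2.14×19.2 + 79.6×331.0 = 29618 J
Heat the water can supply cooling to 0 °C: 345.9×4.15×33.7 = 48375.8 J > q₁, so all ice melts.
Energy balance: 345.9×4.15×(33.7 − T) = 29618 + 79.6×4.15×(T − 0)
1435.485(33.7 − T) = 29618 + 330.34 T
48375.8 − 29618 = 1765.825 T
T = 18757.8 / 1765.825 = 10.62 °C

T_f = 10.6 °C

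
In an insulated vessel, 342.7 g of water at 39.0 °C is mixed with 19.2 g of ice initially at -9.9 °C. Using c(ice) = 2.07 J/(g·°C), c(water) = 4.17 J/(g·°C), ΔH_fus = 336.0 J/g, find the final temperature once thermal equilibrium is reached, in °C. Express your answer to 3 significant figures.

Heat to bring ice to 0 °C and melt it: q₁ = 19.2×2.07×9.9 + 19.2×336.0 = 6844.7 J
Heat the water can supply cooling to 0 °C: 342.7×4.17×39.0 = 55733.3 J > q₁, so all ice melts.
Energy balance: 342.7×4.17×(39.0 − T) = 6844.7 + 19.2×4.17×(T − 0)
1429.059(39.0 − T) = 6844.7 + 80.064 T
55733.3 − 6844.7 = 1509.123 T
T = 48888.6 / 1509.123 = 32.40 °C

T_f = 32.4 °C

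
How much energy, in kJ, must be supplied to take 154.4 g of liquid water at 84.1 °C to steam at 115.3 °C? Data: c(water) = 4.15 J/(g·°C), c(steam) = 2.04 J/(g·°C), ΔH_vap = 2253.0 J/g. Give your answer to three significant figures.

q = 363 kJ

q1 (heat water 84.1→100.0 °C): 154.4 × 4.15 × 15.9 = 10188 J
q2 (vaporize at 100 °C): 154.4 × 2253.0 = 347863 J
q3 (heat steam 100.0→115.3 °C): 154.4 × 2.04 × 15.3 = 4819 J
Total: 10188 + 347863 + 4819 = 362870 J = 363 kJ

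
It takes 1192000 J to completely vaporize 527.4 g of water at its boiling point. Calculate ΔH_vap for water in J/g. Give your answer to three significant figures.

ΔH_vap = q / m = 1192000 / 527.4 = 2260 J/g

ΔH_vap = 2260 J/g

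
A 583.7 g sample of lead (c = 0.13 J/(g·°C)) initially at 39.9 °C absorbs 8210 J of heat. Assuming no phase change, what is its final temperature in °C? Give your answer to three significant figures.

T_f = 148 °C

ΔT = q / (m c) = 8210 / (583.7 × 0.13) = 108.2 °C
T_f = 39.9 + 108.2 = 148.1 °C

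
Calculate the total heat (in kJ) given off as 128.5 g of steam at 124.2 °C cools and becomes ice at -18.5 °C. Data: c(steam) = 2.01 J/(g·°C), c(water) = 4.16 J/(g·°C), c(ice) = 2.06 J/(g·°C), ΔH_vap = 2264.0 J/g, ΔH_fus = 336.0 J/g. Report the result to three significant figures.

q = 399 kJ

q1 (cool steam 124.2→100 °C): 128.5 × 2.01 × 24.2 = 6250 J
q2 (condense at 100 °C): 128.5 × 2264.0 = 290924 J
q3 (cool water 100→0 °C): 128.5 × 4.16 × 100.0 = 53456 J
q4 (freeze at 0 °C): 128.5 × 336.0 = 43176 J
q5 (cool ice 0→-18.5 °C): 128.5 × 2.06 × 18.5 = 4897 J
Total: 6250 + 290924 + 53456 + 43176 + 4897 = 398703 J = 399 kJ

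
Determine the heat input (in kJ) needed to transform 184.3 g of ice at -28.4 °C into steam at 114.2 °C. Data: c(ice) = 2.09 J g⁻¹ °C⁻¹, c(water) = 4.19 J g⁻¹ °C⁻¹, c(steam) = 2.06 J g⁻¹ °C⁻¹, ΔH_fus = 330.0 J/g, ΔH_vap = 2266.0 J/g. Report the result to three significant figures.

q1 (heat ice -28.4→0.0 °C): 184.3 × 2.09 × 28.4 = 10939 J
q2 (melt at 0 °C): 184.3 × 330.0 = 60819 J
q3 (heat water 0.0→100.0 °C): 184.3 × 4.19 × 100.0 = 77222 J
q4 (vaporize at 100 °C): 184.3 × 2266.0 = 417624 J
q5 (heat steam 100.0→114.2 °C): 184.3 × 2.06 × 14.2 = 5391 J
Total: 10939 + 60819 + 77222 + 417624 + 5391 = 571995 J = 572 kJ

q = 572 kJ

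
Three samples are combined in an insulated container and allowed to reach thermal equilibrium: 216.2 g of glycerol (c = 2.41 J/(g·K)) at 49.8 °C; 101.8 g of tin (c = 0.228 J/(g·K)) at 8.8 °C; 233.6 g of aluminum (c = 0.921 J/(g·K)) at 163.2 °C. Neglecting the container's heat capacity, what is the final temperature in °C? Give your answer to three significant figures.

T_f = 80.7 °C

Σ mᵢcᵢ(T − Tᵢ) = 0  ⇒  T = Σ mᵢcᵢTᵢ / Σ mᵢcᵢ
Σ mᵢcᵢ = 216.2×2.41 + 101.8×0.228 + 233.6×0.921 = 759.3980
Σ mᵢcᵢTᵢ = 521.042×49.8 + 23.2104×8.8 + 215.1456×163.2 = 61264
T = 61264 / 759.3980 = 80.67 °C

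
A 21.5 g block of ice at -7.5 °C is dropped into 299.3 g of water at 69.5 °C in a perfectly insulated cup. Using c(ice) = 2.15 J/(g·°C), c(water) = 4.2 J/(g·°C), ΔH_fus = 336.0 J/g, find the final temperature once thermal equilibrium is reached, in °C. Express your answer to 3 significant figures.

T_f = 59.2 °C

Heat to bring ice to 0 °C and melt it: q₁ = 21.5×2.15×7.5 + 21.5×336.0 = 7570.7 J
Heat the water can supply cooling to 0 °C: 299.3×4.2×69.5 = 87365.7 J > q₁, so all ice melts.
Energy balance: 299.3×4.2×(69.5 − T) = 7570.7 + 21.5×4.2×(T − 0)
1257.06(69.5 − T) = 7570.7 + 90.3 T
87365.7 − 7570.7 = 1347.36 T
T = 79795.0 / 1347.36 = 59.22 °C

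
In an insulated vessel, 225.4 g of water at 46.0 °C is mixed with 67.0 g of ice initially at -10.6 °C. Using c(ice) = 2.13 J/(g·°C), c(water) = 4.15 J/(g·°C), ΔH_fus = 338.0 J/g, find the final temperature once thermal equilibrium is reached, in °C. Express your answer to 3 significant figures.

Heat to bring ice to 0 °C and melt it: q₁ = 67.0×2.13×10.6 + 67.0×338.0 = 24159 J
Heat the water can supply cooling to 0 °C: 225.4×4.15×46.0 = 43028.9 J > q₁, so all ice melts.
Energy balance: 225.4×4.15×(46.0 − T) = 24159 + 67.0×4.15×(T − 0)
935.41(46.0 − T) = 24159 + 278.05 T
43028.9 − 24159 = 1213.46 T
T = 18869.9 / 1213.46 = 15.55 °C

T_f = 15.6 °C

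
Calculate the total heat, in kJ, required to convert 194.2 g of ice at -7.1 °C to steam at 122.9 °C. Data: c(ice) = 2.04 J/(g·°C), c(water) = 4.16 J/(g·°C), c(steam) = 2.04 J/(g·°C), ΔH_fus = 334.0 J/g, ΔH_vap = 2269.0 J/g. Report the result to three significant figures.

q1 (heat ice -7.1→0.0 °C): 194.2 × 2.04 × 7.1 = 2813 J
q2 (melt at 0 °C): 194.2 × 334.0 = 64863 J
q3 (heat water 0.0→100.0 °C): 194.2 × 4.16 × 100.0 = 80787 J
q4 (vaporize at 100 °C): 194.2 × 2269.0 = 440640 J
q5 (heat steam 100.0→122.9 °C): 194.2 × 2.04 × 22.9 = 9072 J
Total: 2813 + 64863 + 80787 + 440640 + 9072 = 598175 J = 598 kJ

q = 598 kJ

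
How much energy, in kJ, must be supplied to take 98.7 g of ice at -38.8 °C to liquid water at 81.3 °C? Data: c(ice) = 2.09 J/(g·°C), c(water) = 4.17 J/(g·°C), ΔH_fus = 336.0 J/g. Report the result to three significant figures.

q1 (heat ice -38.8→0.0 °C): 98.7 × 2.09 × 38.8 = 8004 J
q2 (melt at 0 °C): 98.7 × 336.0 = 33163 J
q3 (heat water 0.0→81.3 °C): 98.7 × 4.17 × 81.3 = 33461 J
Total: 8004 + 33163 + 33461 = 74628 J = 74.6 kJ

q = 74.6 kJ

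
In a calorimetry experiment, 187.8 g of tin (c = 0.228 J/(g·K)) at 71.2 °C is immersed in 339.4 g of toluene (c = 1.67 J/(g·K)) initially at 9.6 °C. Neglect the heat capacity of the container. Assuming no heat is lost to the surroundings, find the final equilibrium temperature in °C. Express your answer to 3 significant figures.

Heat lost by tin = heat gained by toluene.
(187.8)(0.228)(71.2 − T) = (339.4)(1.67)(T − 9.6)
42.8184 (71.2 − T) = 566.798 (T − 9.6)
3048.7 − 42.8184 T = 566.798 T − 5441.3
8490.0 = 609.6164 T
T = 13.93 °C

T_f = 13.9 °C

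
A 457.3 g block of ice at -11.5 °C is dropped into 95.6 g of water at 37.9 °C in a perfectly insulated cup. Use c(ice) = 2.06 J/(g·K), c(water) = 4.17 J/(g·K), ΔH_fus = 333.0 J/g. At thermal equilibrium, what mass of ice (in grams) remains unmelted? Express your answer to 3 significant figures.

Heat to warm all ice to 0 °C: 457.3×2.06×11.5 = 10833 J
Heat released by water cooling to 0 °C: 95.6×4.17×37.9 = 15109 J
15109 J < 10833 + 457.3×333.0 = 163113.9 J, so not all ice melts; final T = 0 °C.
Heat left for melting: 15109 − 10833 = 4276 J
Mass melted = 4276 / 333.0 = 12.84 g
Ice remaining = 457.3 − 12.84 = 444.46 g

m_ice remaining = 444 g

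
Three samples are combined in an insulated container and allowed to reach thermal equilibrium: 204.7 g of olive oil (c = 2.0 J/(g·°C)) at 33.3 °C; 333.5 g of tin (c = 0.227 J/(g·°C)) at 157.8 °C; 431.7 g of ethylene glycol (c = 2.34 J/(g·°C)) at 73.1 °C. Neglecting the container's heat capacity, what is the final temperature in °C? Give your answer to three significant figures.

Σ mᵢcᵢ(T − Tᵢ) = 0  ⇒  T = Σ mᵢcᵢTᵢ / Σ mᵢcᵢ
Σ mᵢcᵢ = 204.7×2.0 + 333.5×0.227 + 431.7×2.34 = 1495.2825
Σ mᵢcᵢTᵢ = 409.4×33.3 + 75.7045×157.8 + 1010.178×73.1 = 99423
T = 99423 / 1495.2825 = 66.49 °C

T_f = 66.5 °C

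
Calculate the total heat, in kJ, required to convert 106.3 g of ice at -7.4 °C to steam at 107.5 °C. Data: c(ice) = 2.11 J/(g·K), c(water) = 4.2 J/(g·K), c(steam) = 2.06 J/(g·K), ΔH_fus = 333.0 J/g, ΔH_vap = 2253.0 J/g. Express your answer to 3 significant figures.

q = 323 kJ

q1 (heat ice -7.4→0.0 °C): 106.3 × 2.11 × 7.4 = 1660 J
q2 (melt at 0 °C): 106.3 × 333.0 = 35398 J
q3 (heat water 0.0→100.0 °C): 106.3 × 4.2 × 100.0 = 44646 J
q4 (vaporize at 100 °C): 106.3 × 2253.0 = 239494 J
q5 (heat steam 100.0→107.5 °C): 106.3 × 2.06 × 7.5 = 1642 J
Total: 1660 + 35398 + 44646 + 239494 + 1642 = 322840 J = 323 kJ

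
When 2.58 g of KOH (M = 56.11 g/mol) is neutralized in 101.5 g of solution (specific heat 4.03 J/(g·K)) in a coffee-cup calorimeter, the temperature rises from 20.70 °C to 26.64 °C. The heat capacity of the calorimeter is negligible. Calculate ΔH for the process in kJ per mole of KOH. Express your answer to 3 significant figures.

|ΔT| = |26.64 − 20.70| = 5.94 °C
|q_surr| = (101.5 × 4.03) × 5.94 = 409.045 × 5.94 = 2430 J
n(KOH) = 2.58 / 56.11 = 0.04598 mol
Temperature rose, so q_rxn = −|q_surr| = -2.430 kJ
ΔH = q_rxn / n = -52.849 kJ/mol

ΔH = -52.8 kJ/mol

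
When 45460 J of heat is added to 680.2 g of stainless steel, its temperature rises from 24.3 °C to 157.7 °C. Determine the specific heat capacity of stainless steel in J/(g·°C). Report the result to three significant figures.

c = q / (m ΔT) = 45460 / (680.2 × 133.4)
c = 45460 / 90738.68 = 0.501 J/(g·°C)

c = 0.501 J/(g·°C)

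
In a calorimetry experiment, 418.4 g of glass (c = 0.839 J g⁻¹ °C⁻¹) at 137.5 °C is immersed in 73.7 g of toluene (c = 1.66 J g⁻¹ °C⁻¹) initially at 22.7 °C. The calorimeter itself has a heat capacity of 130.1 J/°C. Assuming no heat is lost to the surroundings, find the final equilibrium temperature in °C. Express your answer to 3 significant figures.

T_f = 89.5 °C

Heat lost by glass = heat gained by toluene + calorimeter.
(418.4)(0.839)(137.5 − T) = [(73.7)(1.66) + 130.1](T − 22.7)
351.0376 (137.5 − T) = 252.442 (T − 22.7)
48268 − 351.0376 T = 252.442 T − 5730.4
53998.4 = 603.4796 T
T = 89.48 °C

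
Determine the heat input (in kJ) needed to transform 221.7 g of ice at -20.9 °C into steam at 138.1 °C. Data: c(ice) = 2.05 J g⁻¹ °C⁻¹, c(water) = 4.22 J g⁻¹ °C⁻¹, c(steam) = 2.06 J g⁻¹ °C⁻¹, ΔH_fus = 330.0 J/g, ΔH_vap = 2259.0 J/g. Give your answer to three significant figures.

q1 (heat ice -20.9→0.0 °C): 221.7 × 2.05 × 20.9 = 9499 J
q2 (melt at 0 °C): 221.7 × 330.0 = 73161 J
q3 (heat water 0.0→100.0 °C): 221.7 × 4.22 × 100.0 = 93557 J
q4 (vaporize at 100 °C): 221.7 × 2259.0 = 500820 J
q5 (heat steam 100.0→138.1 °C): 221.7 × 2.06 × 38.1 = 17400 J
Total: 9499 + 73161 + 93557 + 500820 + 17400 = 694437 J = 694 kJ

q = 694 kJ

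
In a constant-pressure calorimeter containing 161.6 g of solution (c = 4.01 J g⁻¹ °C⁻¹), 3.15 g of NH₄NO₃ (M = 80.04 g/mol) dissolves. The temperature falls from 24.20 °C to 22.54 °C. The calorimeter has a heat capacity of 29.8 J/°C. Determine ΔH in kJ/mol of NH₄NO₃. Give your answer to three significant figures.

ΔH = 28.6 kJ/mol

|ΔT| = |22.54 − 24.20| = 1.66 °C
|q_surr| = (161.6 × 4.01 + 29.8) × 1.66 = 677.816 × 1.66 = 1125 J
n(NH₄NO₃) = 3.15 / 80.04 = 0.03936 mol
Temperature fell, so q_rxn = +|q_surr| = 1.125 kJ
ΔH = q_rxn / n = 28.58 kJ/mol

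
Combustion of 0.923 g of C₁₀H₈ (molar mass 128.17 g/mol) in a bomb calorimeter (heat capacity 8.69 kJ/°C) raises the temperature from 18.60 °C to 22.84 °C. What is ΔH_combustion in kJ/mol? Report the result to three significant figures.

ΔH = -5120 kJ/mol

ΔT = 22.84 − 18.60 = 4.24 °C
q_cal = C_cal × ΔT = 8.69 × 4.24 = 36.8456 kJ
n = 0.923 / 128.17 = 0.007201 mol
q_rxn = −q_cal = -36.8456 kJ
ΔH = -36.8456 / 0.007201 = -5117 kJ/mol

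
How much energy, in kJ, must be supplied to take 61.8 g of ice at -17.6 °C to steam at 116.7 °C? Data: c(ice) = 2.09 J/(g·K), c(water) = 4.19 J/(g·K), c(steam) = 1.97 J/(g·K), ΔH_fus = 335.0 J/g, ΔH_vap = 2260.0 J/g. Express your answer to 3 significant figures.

q1 (heat ice -17.6→0.0 °C): 61.8 × 2.09 × 17.6 = 2273 J
q2 (melt at 0 °C): 61.8 × 335.0 = 20703 J
q3 (heat water 0.0→100.0 °C): 61.8 × 4.19 × 100.0 = 25894 J
q4 (vaporize at 100 °C): 61.8 × 2260.0 = 139668 J
q5 (heat steam 100.0→116.7 °C): 61.8 × 1.97 × 16.7 = 2033 J
Total: 2273 + 20703 + 25894 + 139668 + 2033 = 190571 J = 191 kJ

q = 191 kJ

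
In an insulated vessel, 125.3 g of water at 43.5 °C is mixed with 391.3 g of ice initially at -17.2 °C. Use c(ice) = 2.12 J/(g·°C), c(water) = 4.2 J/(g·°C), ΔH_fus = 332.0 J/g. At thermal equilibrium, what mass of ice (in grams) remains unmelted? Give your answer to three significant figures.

m_ice remaining = 365 g

Heat to warm all ice to 0 °C: 391.3×2.12×17.2 = 14268 J
Heat released by water cooling to 0 °C: 125.3×4.2×43.5 = 22892 J
22892 J < 14268 + 391.3×332.0 = 144179.6 J, so not all ice melts; final T = 0 °C.
Heat left for melting: 22892 − 14268 = 8624 J
Mass melted = 8624 / 332.0 = 25.98 g
Ice remaining = 391.3 − 25.98 = 365.32 g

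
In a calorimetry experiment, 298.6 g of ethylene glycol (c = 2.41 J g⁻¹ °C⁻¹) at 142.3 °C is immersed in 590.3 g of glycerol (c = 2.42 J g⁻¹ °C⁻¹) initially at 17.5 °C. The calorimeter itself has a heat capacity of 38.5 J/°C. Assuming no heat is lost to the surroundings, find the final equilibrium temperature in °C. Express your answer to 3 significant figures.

Heat lost by ethylene glycol = heat gained by glycerol + calorimeter.
(298.6)(2.41)(142.3 − T) = [(590.3)(2.42) + 38.5](T − 17.5)
719.626 (142.3 − T) = 1467.026 (T − 17.5)
102400 − 719.626 T = 1467.026 T − 25673
128073 = 2186.652 T
T = 58.57 °C

T_f = 58.6 °C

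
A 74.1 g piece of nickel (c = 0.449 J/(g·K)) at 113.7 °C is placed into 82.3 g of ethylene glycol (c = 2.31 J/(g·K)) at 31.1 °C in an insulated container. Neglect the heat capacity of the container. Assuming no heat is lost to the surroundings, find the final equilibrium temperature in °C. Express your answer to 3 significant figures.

T_f = 43.4 °C

Heat lost by nickel = heat gained by ethylene glycol.
(74.1)(0.449)(113.7 − T) = (82.3)(2.31)(T − 31.1)
33.2709 (113.7 − T) = 190.113 (T − 31.1)
3782.9 − 33.2709 T = 190.113 T − 5912.5
9695.4 = 223.3839 T
T = 43.40 °C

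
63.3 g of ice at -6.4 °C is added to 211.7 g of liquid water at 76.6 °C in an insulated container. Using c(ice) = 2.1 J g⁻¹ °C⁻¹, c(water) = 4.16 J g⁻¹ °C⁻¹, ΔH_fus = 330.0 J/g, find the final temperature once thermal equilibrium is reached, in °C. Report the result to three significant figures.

T_f = 40.0 °C

Heat to bring ice to 0 °C and melt it: q₁ = 63.3×2.1×6.4 + 63.3×330.0 = 21740 J
Heat the water can supply cooling to 0 °C: 211.7×4.16×76.6 = 67459.5 J > q₁, so all ice melts.
Energy balance: 211.7×4.16×(76.6 − T) = 21740 + 63.3×4.16×(T − 0)
880.672(76.6 − T) = 21740 + 263.328 T
67459.5 − 21740 = 1144.000 T
T = 45719.5 / 1144.000 = 39.96 °C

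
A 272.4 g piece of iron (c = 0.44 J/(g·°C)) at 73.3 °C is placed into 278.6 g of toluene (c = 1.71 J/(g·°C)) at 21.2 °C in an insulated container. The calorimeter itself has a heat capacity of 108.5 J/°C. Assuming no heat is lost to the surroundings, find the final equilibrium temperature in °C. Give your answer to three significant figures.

Heat lost by iron = heat gained by toluene + calorimeter.
(272.4)(0.44)(73.3 − T) = [(278.6)(1.71) + 108.5](T − 21.2)
119.856 (73.3 − T) = 584.906 (T − 21.2)
8785.4 − 119.856 T = 584.906 T − 12400
21185.4 = 704.762 T
T = 30.06 °C

T_f = 30.1 °C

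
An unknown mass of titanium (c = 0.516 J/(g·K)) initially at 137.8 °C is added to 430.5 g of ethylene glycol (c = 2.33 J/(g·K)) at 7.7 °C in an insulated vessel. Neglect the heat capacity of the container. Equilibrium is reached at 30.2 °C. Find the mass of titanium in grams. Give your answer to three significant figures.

m = 406 g

q_gained = (430.5 × 2.33) × (30.2 − 7.7) = 22569 J
q_lost = m × 0.516 × (137.8 − 30.2) = 55.5216 m
m = 22569 / 55.5216 = 406 g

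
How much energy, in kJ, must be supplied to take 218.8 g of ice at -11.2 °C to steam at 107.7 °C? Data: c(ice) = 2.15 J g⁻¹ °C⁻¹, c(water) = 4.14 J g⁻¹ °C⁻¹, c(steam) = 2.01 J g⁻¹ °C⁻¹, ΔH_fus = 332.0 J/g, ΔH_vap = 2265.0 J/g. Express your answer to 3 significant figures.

q1 (heat ice -11.2→0.0 °C): 218.8 × 2.15 × 11.2 = 5269 J
q2 (melt at 0 °C): 218.8 × 332.0 = 72642 J
q3 (heat water 0.0→100.0 °C): 218.8 × 4.14 × 100.0 = 90583 J
q4 (vaporize at 100 °C): 218.8 × 2265.0 = 495582 J
q5 (heat steam 100.0→107.7 °C): 218.8 × 2.01 × 7.7 = 3386 J
Total: 5269 + 72642 + 90583 + 495582 + 3386 = 667462 J = 667 kJ

q = 667 kJ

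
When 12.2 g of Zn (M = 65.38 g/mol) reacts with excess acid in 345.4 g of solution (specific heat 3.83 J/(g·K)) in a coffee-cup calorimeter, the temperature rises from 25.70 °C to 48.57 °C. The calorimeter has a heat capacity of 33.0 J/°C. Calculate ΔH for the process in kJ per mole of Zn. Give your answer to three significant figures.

ΔH = -166 kJ/mol

|ΔT| = |48.57 − 25.70| = 22.87 °C
|q_surr| = (345.4 × 3.83 + 33.0) × 22.87 = 1355.882 × 22.87 = 31010 J
n(Zn) = 12.2 / 65.38 = 0.1866 mol
Temperature rose, so q_rxn = −|q_surr| = -31.01 kJ
ΔH = q_rxn / n = -166.2 kJ/mol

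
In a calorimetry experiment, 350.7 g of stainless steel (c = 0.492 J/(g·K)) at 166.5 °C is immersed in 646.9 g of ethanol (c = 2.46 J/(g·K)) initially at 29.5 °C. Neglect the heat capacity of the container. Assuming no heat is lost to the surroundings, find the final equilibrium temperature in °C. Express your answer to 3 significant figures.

Heat lost by stainless steel = heat gained by ethanol.
(350.7)(0.492)(166.5 − T) = (646.9)(2.46)(T − 29.5)
172.5444 (166.5 − T) = 1591.374 (T − 29.5)
28729 − 172.5444 T = 1591.374 T − 46946
75675 = 1763.9184 T
T = 42.90 °C

T_f = 42.9 °C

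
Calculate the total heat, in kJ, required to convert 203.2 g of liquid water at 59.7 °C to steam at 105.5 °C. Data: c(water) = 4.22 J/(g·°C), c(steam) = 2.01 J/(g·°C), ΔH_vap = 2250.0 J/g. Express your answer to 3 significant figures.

q1 (heat water 59.7→100.0 °C): 203.2 × 4.22 × 40.3 = 34557 J
q2 (vaporize at 100 °C): 203.2 × 2250.0 = 457200 J
q3 (heat steam 100.0→105.5 °C): 203.2 × 2.01 × 5.5 = 2246 J
Total: 34557 + 457200 + 2246 = 494003 J = 494 kJ

q = 494 kJ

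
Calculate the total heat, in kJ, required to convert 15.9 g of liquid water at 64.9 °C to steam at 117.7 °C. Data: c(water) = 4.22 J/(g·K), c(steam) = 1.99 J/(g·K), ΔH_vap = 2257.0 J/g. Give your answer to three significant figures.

q1 (heat water 64.9→100.0 °C): 15.9 × 4.22 × 35.1 = 2355 J
q2 (vaporize at 100 °C): 15.9 × 2257.0 = 35886 J
q3 (heat steam 100.0→117.7 °C): 15.9 × 1.99 × 17.7 = 560 J
Total: 2355 + 35886 + 560 = 38801 J = 38.8 kJ

q = 38.8 kJ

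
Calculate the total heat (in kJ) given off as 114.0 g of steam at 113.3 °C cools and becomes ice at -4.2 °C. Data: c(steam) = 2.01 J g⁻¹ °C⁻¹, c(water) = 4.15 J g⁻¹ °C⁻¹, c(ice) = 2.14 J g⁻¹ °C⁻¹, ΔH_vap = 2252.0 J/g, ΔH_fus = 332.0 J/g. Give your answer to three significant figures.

q = 346 kJ

q1 (cool steam 113.3→100 °C): 114.0 × 2.01 × 13.3 = 3048 J
q2 (condense at 100 °C): 114.0 × 2252.0 = 256728 J
q3 (cool water 100→0 °C): 114.0 × 4.15 × 100.0 = 47310 J
q4 (freeze at 0 °C): 114.0 × 332.0 = 37848 J
q5 (cool ice 0→-4.2 °C): 114.0 × 2.14 × 4.2 = 1025 J
Total: 3048 + 256728 + 47310 + 37848 + 1025 = 345959 J = 346 kJ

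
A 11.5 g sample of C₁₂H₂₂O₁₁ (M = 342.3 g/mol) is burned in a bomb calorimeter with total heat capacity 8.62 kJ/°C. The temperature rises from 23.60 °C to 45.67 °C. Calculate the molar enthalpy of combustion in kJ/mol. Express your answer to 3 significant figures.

ΔH = -5660 kJ/mol

ΔT = 45.67 − 23.60 = 22.07 °C
q_cal = C_cal × ΔT = 8.62 × 22.07 = 190.2434 kJ
n = 11.5 / 342.3 = 0.03360 mol
q_rxn = −q_cal = -190.2434 kJ
ΔH = -190.2434 / 0.03360 = -5662 kJ/mol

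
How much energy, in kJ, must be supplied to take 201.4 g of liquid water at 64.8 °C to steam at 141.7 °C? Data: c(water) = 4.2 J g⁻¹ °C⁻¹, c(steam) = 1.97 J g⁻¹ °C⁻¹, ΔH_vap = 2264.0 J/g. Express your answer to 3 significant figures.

q = 502 kJ

q1 (heat water 64.8→100.0 °C): 201.4 × 4.2 × 35.2 = 29775 J
q2 (vaporize at 100 °C): 201.4 × 2264.0 = 455970 J
q3 (heat steam 100.0→141.7 °C): 201.4 × 1.97 × 41.7 = 16545 J
Total: 29775 + 455970 + 16545 = 502290 J = 502 kJ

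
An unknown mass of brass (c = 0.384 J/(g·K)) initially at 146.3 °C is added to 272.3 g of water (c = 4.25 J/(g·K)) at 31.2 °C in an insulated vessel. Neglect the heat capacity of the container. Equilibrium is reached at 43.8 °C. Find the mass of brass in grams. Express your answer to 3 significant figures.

m = 370 g

q_gained = (272.3 × 4.25) × (43.8 − 31.2) = 14580 J
q_lost = m × 0.384 × (146.3 − 43.8) = 39.36 m
m = 14580 / 39.36 = 370 g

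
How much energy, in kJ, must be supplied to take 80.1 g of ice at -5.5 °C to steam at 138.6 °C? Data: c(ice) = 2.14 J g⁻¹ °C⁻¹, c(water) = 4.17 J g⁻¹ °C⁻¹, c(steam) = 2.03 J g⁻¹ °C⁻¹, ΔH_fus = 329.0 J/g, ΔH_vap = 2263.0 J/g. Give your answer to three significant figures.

q = 248 kJ

q1 (heat ice -5.5→0.0 °C): 80.1 × 2.14 × 5.5 = 943 J
q2 (melt at 0 °C): 80.1 × 329.0 = 26353 J
q3 (heat water 0.0→100.0 °C): 80.1 × 4.17 × 100.0 = 33402 J
q4 (vaporize at 100 °C): 80.1 × 2263.0 = 181266 J
q5 (heat steam 100.0→138.6 °C): 80.1 × 2.03 × 38.6 = 6276 J
Total: 943 + 26353 + 33402 + 181266 + 6276 = 248240 J = 248 kJ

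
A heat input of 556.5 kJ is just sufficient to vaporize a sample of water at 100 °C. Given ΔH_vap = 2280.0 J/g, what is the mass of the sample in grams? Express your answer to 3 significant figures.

m = 244 g

m = q / ΔH_vap = 556500 J / 2280.0 J/g = 244 g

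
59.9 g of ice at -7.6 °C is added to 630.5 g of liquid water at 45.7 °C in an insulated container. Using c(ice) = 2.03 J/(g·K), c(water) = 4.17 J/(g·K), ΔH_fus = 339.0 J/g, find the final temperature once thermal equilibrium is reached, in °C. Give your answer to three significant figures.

T_f = 34.4 °C

Heat to bring ice to 0 °C and melt it: q₁ = 59.9×2.03×7.6 + 59.9×339.0 = 21230 J
Heat the water can supply cooling to 0 °C: 630.5×4.17×45.7 = 120154 J > q₁, so all ice melts.
Energy balance: 630.5×4.17×(45.7 − T) = 21230 + 59.9×4.17×(T − 0)
2629.185(45.7 − T) = 21230 + 249.783 T
120154 − 21230 = 2878.968 T
T = 98924 / 2878.968 = 34.36 °C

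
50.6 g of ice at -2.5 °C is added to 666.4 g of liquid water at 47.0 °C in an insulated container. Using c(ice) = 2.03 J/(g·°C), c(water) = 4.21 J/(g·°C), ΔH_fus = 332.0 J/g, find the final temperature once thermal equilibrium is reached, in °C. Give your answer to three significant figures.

T_f = 38.0 °C

Heat to bring ice to 0 °C and melt it: q₁ = 50.6×2.03×2.5 + 50.6×332.0 = 17056 J
Heat the water can supply cooling to 0 °C: 666.4×4.21×47.0 = 131861 J > q₁, so all ice melts.
Energy balance: 666.4×4.21×(47.0 − T) = 17056 + 50.6×4.21×(T − 0)
2805.544(47.0 − T) = 17056 + 213.026 T
131861 − 17056 = 3018.570 T
T = 114805 / 3018.570 = 38.03 °C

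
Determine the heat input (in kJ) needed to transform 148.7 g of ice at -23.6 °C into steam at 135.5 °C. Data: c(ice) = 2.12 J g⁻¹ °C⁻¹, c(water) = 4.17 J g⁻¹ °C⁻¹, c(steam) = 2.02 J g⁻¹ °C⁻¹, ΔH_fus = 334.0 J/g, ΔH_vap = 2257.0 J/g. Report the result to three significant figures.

q1 (heat ice -23.6→0.0 °C): 148.7 × 2.12 × 23.6 = 7440 J
q2 (melt at 0 °C): 148.7 × 334.0 = 49666 J
q3 (heat water 0.0→100.0 °C): 148.7 × 4.17 × 100.0 = 62008 J
q4 (vaporize at 100 °C): 148.7 × 2257.0 = 335616 J
q5 (heat steam 100.0→135.5 °C): 148.7 × 2.02 × 35.5 = 10663 J
Total: 7440 + 49666 + 62008 + 335616 + 10663 = 465393 J = 465 kJ

q = 465 kJ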